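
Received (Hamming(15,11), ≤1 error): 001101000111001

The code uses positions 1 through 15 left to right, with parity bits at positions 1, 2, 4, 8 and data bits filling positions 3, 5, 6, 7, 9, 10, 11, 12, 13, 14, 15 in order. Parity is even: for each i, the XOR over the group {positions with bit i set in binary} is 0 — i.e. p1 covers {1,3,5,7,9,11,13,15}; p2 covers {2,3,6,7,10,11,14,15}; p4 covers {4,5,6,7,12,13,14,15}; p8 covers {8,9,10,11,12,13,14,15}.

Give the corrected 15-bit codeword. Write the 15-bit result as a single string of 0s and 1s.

s1 (pos 1,3,5,7,9,11,13,15): 0⊕1⊕0⊕0⊕0⊕1⊕0⊕1 = 1
s2 (pos 2,3,6,7,10,11,14,15): 0⊕1⊕1⊕0⊕1⊕1⊕0⊕1 = 1
s4 (pos 4,5,6,7,12,13,14,15): 1⊕0⊕1⊕0⊕1⊕0⊕0⊕1 = 0
s8 (pos 8,9,10,11,12,13,14,15): 0⊕0⊕1⊕1⊕1⊕0⊕0⊕1 = 0
Syndrome s8…s1 = 0011 → error at position 3.
Flip position 3: 001101000111001 → 000101000111001

000101000111001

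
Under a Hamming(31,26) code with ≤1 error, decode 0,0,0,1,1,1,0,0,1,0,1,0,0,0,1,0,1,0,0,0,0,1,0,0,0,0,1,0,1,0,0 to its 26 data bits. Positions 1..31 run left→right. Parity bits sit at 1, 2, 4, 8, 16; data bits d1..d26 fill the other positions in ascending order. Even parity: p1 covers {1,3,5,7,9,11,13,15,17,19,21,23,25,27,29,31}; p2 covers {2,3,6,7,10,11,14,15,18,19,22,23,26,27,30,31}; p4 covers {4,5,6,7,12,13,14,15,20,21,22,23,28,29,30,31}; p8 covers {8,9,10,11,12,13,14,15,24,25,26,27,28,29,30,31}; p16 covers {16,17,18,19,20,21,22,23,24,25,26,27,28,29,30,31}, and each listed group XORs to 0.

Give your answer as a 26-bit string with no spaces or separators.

s1 (pos 1,3,5,7,9,11,13,15,17,19,21,23,25,27,29,31): 0⊕0⊕1⊕0⊕1⊕1⊕0⊕1⊕1⊕0⊕0⊕0⊕0⊕1⊕1⊕0 = 1
s2 (pos 2,3,6,7,10,11,14,15,18,19,22,23,26,27,30,31): 0⊕0⊕1⊕0⊕0⊕1⊕0⊕1⊕0⊕0⊕1⊕0⊕0⊕1⊕0⊕0 = 1
s4 (pos 4,5,6,7,12,13,14,15,20,21,22,23,28,29,30,31): 1⊕1⊕1⊕0⊕0⊕0⊕0⊕1⊕0⊕0⊕1⊕0⊕0⊕1⊕0⊕0 = 0
s8 (pos 8,9,10,11,12,13,14,15,24,25,26,27,28,29,30,31): 0⊕1⊕0⊕1⊕0⊕0⊕0⊕1⊕0⊕0⊕0⊕1⊕0⊕1⊕0⊕0 = 1
s16 (pos 16,17,18,19,20,21,22,23,24,25,26,27,28,29,30,31): 0⊕1⊕0⊕0⊕0⊕0⊕1⊕0⊕0⊕0⊕0⊕1⊕0⊕1⊕0⊕0 = 0
Syndrome s16…s1 = 01011 → error at position 11.
Flip position 11: 0001110010100010100001000010100 → 0001110010000010100001000010100
Read data bits from positions 3,5,6,7,9,10,11,12,13,14,15,17,18,19,20,21,22,23,24,25,26,27,28,29,30,31: 01101000001100001000010100

01101000001100001000010100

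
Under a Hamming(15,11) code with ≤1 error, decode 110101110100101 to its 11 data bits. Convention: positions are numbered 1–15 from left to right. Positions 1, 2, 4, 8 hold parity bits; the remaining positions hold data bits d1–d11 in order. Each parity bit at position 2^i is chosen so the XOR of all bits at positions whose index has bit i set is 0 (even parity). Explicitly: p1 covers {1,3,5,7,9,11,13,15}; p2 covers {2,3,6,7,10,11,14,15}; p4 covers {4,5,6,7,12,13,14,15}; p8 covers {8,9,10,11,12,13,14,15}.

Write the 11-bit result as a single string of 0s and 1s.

00010100101

s1 (pos 1,3,5,7,9,11,13,15): 1⊕0⊕0⊕1⊕0⊕0⊕1⊕1 = 0
s2 (pos 2,3,6,7,10,11,14,15): 1⊕0⊕1⊕1⊕1⊕0⊕0⊕1 = 1
s4 (pos 4,5,6,7,12,13,14,15): 1⊕0⊕1⊕1⊕0⊕1⊕0⊕1 = 1
s8 (pos 8,9,10,11,12,13,14,15): 1⊕0⊕1⊕0⊕0⊕1⊕0⊕1 = 0
Syndrome s8…s1 = 0110 → error at position 6.
Flip position 6: 110101110100101 → 110100110100101
Read data bits from positions 3,5,6,7,9,10,11,12,13,14,15: 00010100101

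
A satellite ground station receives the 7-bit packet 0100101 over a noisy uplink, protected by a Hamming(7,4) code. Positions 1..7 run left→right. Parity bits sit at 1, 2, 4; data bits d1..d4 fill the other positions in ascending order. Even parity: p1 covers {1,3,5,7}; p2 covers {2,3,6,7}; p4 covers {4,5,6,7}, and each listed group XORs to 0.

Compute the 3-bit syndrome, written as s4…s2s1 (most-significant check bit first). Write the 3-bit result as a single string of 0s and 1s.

s1 (pos 1,3,5,7): 0⊕0⊕1⊕1 = 0
s2 (pos 2,3,6,7): 1⊕0⊕0⊕1 = 0
s4 (pos 4,5,6,7): 0⊕1⊕0⊕1 = 0
Syndrome s4…s1 = 000 → no error.

000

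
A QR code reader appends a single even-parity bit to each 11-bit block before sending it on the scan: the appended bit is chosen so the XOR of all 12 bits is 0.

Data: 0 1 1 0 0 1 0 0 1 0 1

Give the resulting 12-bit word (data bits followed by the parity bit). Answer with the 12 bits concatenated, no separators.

011001001011

XOR of the 11 data bits: 0⊕1⊕1⊕0⊕0⊕1⊕0⊕0⊕1⊕0⊕1 = 1
Parity bit = 1 (so all 12 bits XOR to 0).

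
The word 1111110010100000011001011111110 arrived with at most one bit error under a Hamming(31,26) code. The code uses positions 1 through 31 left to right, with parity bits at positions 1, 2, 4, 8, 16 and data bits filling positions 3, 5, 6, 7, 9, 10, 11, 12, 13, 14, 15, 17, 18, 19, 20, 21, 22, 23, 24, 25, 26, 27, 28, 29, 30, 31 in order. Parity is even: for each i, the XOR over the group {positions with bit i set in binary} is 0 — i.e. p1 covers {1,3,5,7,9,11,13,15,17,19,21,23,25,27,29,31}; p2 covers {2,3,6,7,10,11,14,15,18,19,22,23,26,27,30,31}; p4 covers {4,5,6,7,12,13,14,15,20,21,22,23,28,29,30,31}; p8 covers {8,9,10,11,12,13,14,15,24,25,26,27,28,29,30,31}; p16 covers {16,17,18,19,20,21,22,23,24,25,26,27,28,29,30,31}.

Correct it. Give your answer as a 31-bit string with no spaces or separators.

1111110010101000011001011111110

s1 (pos 1,3,5,7,9,11,13,15,17,19,21,23,25,27,29,31): 1⊕1⊕1⊕0⊕1⊕1⊕0⊕0⊕0⊕1⊕0⊕0⊕1⊕1⊕1⊕0 = 1
s2 (pos 2,3,6,7,10,11,14,15,18,19,22,23,26,27,30,31): 1⊕1⊕1⊕0⊕0⊕1⊕0⊕0⊕1⊕1⊕1⊕0⊕1⊕1⊕1⊕0 = 0
s4 (pos 4,5,6,7,12,13,14,15,20,21,22,23,28,29,30,31): 1⊕1⊕1⊕0⊕0⊕0⊕0⊕0⊕0⊕0⊕1⊕0⊕1⊕1⊕1⊕0 = 1
s8 (pos 8,9,10,11,12,13,14,15,24,25,26,27,28,29,30,31): 0⊕1⊕0⊕1⊕0⊕0⊕0⊕0⊕1⊕1⊕1⊕1⊕1⊕1⊕1⊕0 = 1
s16 (pos 16,17,18,19,20,21,22,23,24,25,26,27,28,29,30,31): 0⊕0⊕1⊕1⊕0⊕0⊕1⊕0⊕1⊕1⊕1⊕1⊕1⊕1⊕1⊕0 = 0
Syndrome s16…s1 = 01101 → error at position 13.
Flip position 13: 1111110010100000011001011111110 → 1111110010101000011001011111110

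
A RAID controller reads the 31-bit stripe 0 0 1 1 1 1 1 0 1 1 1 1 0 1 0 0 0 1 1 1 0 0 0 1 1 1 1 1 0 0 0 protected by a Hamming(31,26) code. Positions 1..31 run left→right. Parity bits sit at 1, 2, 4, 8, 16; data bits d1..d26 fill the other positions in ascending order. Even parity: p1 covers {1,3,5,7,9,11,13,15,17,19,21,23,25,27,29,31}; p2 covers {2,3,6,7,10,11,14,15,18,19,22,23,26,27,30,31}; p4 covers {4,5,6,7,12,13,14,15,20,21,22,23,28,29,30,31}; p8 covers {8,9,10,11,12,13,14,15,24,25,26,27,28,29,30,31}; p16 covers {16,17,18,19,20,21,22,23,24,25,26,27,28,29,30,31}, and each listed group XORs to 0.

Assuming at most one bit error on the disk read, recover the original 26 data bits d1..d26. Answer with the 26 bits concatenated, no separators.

11111111010011100011111000

s1 (pos 1,3,5,7,9,11,13,15,17,19,21,23,25,27,29,31): 0⊕1⊕1⊕1⊕1⊕1⊕0⊕0⊕0⊕1⊕0⊕0⊕1⊕1⊕0⊕0 = 0
s2 (pos 2,3,6,7,10,11,14,15,18,19,22,23,26,27,30,31): 0⊕1⊕1⊕1⊕1⊕1⊕1⊕0⊕1⊕1⊕0⊕0⊕1⊕1⊕0⊕0 = 0
s4 (pos 4,5,6,7,12,13,14,15,20,21,22,23,28,29,30,31): 1⊕1⊕1⊕1⊕1⊕0⊕1⊕0⊕1⊕0⊕0⊕0⊕1⊕0⊕0⊕0 = 0
s8 (pos 8,9,10,11,12,13,14,15,24,25,26,27,28,29,30,31): 0⊕1⊕1⊕1⊕1⊕0⊕1⊕0⊕1⊕1⊕1⊕1⊕1⊕0⊕0⊕0 = 0
s16 (pos 16,17,18,19,20,21,22,23,24,25,26,27,28,29,30,31): 0⊕0⊕1⊕1⊕1⊕0⊕0⊕0⊕1⊕1⊕1⊕1⊕1⊕0⊕0⊕0 = 0
Syndrome s16…s1 = 00000 → no error.
Read data bits from positions 3,5,6,7,9,10,11,12,13,14,15,17,18,19,20,21,22,23,24,25,26,27,28,29,30,31: 11111111010011100011111000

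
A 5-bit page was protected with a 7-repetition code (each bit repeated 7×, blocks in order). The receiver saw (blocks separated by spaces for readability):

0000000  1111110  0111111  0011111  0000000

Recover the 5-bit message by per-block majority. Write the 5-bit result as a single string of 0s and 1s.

Block 1 (0000000): 0 ones → 0
Block 2 (1111110): 6 ones → 1
Block 3 (0111111): 6 ones → 1
Block 4 (0011111): 5 ones → 1
Block 5 (0000000): 0 ones → 0

01110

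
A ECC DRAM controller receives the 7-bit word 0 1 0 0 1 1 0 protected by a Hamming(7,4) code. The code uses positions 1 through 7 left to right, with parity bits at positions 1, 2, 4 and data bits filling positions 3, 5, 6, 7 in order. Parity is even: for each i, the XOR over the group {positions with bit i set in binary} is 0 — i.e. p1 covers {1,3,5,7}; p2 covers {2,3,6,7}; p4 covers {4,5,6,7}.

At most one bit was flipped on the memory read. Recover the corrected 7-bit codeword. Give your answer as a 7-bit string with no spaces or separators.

s1 (pos 1,3,5,7): 0⊕0⊕1⊕0 = 1
s2 (pos 2,3,6,7): 1⊕0⊕1⊕0 = 0
s4 (pos 4,5,6,7): 0⊕1⊕1⊕0 = 0
Syndrome s4…s1 = 001 → error at position 1.
Flip position 1: 0100110 → 1100110

1100110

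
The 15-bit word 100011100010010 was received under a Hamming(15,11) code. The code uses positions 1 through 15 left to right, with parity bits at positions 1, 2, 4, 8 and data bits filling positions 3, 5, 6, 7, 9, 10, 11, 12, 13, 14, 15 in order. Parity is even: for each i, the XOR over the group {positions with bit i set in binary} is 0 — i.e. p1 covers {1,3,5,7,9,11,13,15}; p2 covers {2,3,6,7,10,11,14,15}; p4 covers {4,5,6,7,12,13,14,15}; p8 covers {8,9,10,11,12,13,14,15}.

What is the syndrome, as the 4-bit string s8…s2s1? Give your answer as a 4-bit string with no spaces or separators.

0000

s1 (pos 1,3,5,7,9,11,13,15): 1⊕0⊕1⊕1⊕0⊕1⊕0⊕0 = 0
s2 (pos 2,3,6,7,10,11,14,15): 0⊕0⊕1⊕1⊕0⊕1⊕1⊕0 = 0
s4 (pos 4,5,6,7,12,13,14,15): 0⊕1⊕1⊕1⊕0⊕0⊕1⊕0 = 0
s8 (pos 8,9,10,11,12,13,14,15): 0⊕0⊕0⊕1⊕0⊕0⊕1⊕0 = 0
Syndrome s8…s1 = 0000 → no error.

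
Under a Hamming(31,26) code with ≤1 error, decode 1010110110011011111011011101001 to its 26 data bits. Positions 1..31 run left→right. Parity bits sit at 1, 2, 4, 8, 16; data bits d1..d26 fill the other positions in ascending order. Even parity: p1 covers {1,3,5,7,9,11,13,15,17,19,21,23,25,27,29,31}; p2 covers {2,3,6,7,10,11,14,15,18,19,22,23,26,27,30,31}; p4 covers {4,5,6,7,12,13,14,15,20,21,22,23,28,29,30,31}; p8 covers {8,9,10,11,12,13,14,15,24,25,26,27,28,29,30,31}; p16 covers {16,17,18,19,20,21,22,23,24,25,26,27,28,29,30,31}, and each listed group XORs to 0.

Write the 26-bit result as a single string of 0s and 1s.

11101001101111001011101001

s1 (pos 1,3,5,7,9,11,13,15,17,19,21,23,25,27,29,31): 1⊕1⊕1⊕0⊕1⊕0⊕1⊕1⊕1⊕1⊕1⊕0⊕1⊕0⊕0⊕1 = 1
s2 (pos 2,3,6,7,10,11,14,15,18,19,22,23,26,27,30,31): 0⊕1⊕1⊕0⊕0⊕0⊕0⊕1⊕1⊕1⊕1⊕0⊕1⊕0⊕0⊕1 = 0
s4 (pos 4,5,6,7,12,13,14,15,20,21,22,23,28,29,30,31): 0⊕1⊕1⊕0⊕1⊕1⊕0⊕1⊕0⊕1⊕1⊕0⊕1⊕0⊕0⊕1 = 1
s8 (pos 8,9,10,11,12,13,14,15,24,25,26,27,28,29,30,31): 1⊕1⊕0⊕0⊕1⊕1⊕0⊕1⊕1⊕1⊕1⊕0⊕1⊕0⊕0⊕1 = 0
s16 (pos 16,17,18,19,20,21,22,23,24,25,26,27,28,29,30,31): 1⊕1⊕1⊕1⊕0⊕1⊕1⊕0⊕1⊕1⊕1⊕0⊕1⊕0⊕0⊕1 = 1
Syndrome s16…s1 = 10101 → error at position 21.
Flip position 21: 1010110110011011111011011101001 → 1010110110011011111001011101001
Read data bits from positions 3,5,6,7,9,10,11,12,13,14,15,17,18,19,20,21,22,23,24,25,26,27,28,29,30,31: 11101001101111001011101001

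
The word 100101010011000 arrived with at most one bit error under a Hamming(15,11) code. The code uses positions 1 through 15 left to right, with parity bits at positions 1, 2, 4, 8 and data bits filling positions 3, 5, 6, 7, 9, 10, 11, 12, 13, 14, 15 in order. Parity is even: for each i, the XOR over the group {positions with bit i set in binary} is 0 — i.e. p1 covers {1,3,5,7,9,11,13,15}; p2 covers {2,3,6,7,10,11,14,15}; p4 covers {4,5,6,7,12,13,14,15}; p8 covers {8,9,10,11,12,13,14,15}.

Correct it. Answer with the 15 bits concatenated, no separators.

s1 (pos 1,3,5,7,9,11,13,15): 1⊕0⊕0⊕0⊕0⊕1⊕0⊕0 = 0
s2 (pos 2,3,6,7,10,11,14,15): 0⊕0⊕1⊕0⊕0⊕1⊕0⊕0 = 0
s4 (pos 4,5,6,7,12,13,14,15): 1⊕0⊕1⊕0⊕1⊕0⊕0⊕0 = 1
s8 (pos 8,9,10,11,12,13,14,15): 1⊕0⊕0⊕1⊕1⊕0⊕0⊕0 = 1
Syndrome s8…s1 = 1100 → error at position 12.
Flip position 12: 100101010011000 → 100101010010000

100101010010000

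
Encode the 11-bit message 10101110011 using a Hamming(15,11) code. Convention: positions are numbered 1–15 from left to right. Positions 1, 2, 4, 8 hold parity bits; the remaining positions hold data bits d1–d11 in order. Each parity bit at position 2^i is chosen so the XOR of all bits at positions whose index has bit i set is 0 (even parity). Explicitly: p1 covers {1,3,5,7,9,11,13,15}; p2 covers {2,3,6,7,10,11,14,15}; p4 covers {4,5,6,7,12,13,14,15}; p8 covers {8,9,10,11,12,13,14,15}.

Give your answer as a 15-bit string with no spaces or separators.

Place data at non-parity positions: p1 p2 1 p4 0 1 0 p8 1 1 1 0 0 1 1
p1 (pos 1,3,5,7,9,11,13,15): XOR of data positions = 1⊕0⊕0⊕1⊕1⊕0⊕1 = 0
p2 (pos 2,3,6,7,10,11,14,15): XOR of data positions = 1⊕1⊕0⊕1⊕1⊕1⊕1 = 0
p4 (pos 4,5,6,7,12,13,14,15): XOR of data positions = 0⊕1⊕0⊕0⊕0⊕1⊕1 = 1
p8 (pos 8,9,10,11,12,13,14,15): XOR of data positions = 1⊕1⊕1⊕0⊕0⊕1⊕1 = 1
Codeword: 001101011110011

001101011110011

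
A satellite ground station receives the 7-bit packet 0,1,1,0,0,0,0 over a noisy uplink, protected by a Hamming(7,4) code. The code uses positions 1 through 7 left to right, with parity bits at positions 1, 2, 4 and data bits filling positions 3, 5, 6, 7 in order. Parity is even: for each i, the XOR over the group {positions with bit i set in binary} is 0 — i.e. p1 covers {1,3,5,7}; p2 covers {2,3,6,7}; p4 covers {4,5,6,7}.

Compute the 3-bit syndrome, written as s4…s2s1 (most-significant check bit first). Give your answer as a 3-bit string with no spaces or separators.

001

s1 (pos 1,3,5,7): 0⊕1⊕0⊕0 = 1
s2 (pos 2,3,6,7): 1⊕1⊕0⊕0 = 0
s4 (pos 4,5,6,7): 0⊕0⊕0⊕0 = 0
Syndrome s4…s1 = 001 → error at position 1.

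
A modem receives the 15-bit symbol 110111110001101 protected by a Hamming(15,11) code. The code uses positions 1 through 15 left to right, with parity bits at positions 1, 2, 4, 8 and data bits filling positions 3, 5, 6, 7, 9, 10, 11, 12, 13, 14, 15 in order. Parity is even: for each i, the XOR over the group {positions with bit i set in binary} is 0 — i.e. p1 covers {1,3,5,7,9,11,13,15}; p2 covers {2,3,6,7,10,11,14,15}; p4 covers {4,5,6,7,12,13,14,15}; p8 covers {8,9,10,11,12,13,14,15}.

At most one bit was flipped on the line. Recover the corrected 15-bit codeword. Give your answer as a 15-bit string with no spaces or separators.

s1 (pos 1,3,5,7,9,11,13,15): 1⊕0⊕1⊕1⊕0⊕0⊕1⊕1 = 1
s2 (pos 2,3,6,7,10,11,14,15): 1⊕0⊕1⊕1⊕0⊕0⊕0⊕1 = 0
s4 (pos 4,5,6,7,12,13,14,15): 1⊕1⊕1⊕1⊕1⊕1⊕0⊕1 = 1
s8 (pos 8,9,10,11,12,13,14,15): 1⊕0⊕0⊕0⊕1⊕1⊕0⊕1 = 0
Syndrome s8…s1 = 0101 → error at position 5.
Flip position 5: 110111110001101 → 110101110001101

110101110001101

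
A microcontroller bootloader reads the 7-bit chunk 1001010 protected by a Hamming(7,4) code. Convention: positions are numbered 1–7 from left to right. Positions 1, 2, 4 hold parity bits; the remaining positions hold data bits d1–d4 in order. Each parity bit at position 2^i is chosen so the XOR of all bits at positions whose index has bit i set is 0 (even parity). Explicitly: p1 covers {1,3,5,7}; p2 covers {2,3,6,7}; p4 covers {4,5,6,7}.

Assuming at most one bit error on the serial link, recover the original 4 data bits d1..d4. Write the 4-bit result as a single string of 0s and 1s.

s1 (pos 1,3,5,7): 1⊕0⊕0⊕0 = 1
s2 (pos 2,3,6,7): 0⊕0⊕1⊕0 = 1
s4 (pos 4,5,6,7): 1⊕0⊕1⊕0 = 0
Syndrome s4…s1 = 011 → error at position 3.
Flip position 3: 1001010 → 1011010
Read data bits from positions 3,5,6,7: 1010

1010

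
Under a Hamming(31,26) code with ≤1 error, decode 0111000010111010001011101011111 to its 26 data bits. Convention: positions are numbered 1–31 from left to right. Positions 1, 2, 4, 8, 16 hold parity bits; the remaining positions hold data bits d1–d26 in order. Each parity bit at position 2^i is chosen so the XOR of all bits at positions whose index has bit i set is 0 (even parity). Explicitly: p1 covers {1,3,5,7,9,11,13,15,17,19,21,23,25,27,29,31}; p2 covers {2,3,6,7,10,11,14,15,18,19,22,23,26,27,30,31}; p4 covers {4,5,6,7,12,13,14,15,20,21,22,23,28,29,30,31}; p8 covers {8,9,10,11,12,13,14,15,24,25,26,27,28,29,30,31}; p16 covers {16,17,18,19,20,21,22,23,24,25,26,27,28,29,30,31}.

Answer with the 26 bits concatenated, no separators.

s1 (pos 1,3,5,7,9,11,13,15,17,19,21,23,25,27,29,31): 0⊕1⊕0⊕0⊕1⊕1⊕1⊕1⊕0⊕1⊕1⊕1⊕1⊕1⊕1⊕1 = 0
s2 (pos 2,3,6,7,10,11,14,15,18,19,22,23,26,27,30,31): 1⊕1⊕0⊕0⊕0⊕1⊕0⊕1⊕0⊕1⊕1⊕1⊕0⊕1⊕1⊕1 = 0
s4 (pos 4,5,6,7,12,13,14,15,20,21,22,23,28,29,30,31): 1⊕0⊕0⊕0⊕1⊕1⊕0⊕1⊕0⊕1⊕1⊕1⊕1⊕1⊕1⊕1 = 1
s8 (pos 8,9,10,11,12,13,14,15,24,25,26,27,28,29,30,31): 0⊕1⊕0⊕1⊕1⊕1⊕0⊕1⊕0⊕1⊕0⊕1⊕1⊕1⊕1⊕1 = 1
s16 (pos 16,17,18,19,20,21,22,23,24,25,26,27,28,29,30,31): 0⊕0⊕0⊕1⊕0⊕1⊕1⊕1⊕0⊕1⊕0⊕1⊕1⊕1⊕1⊕1 = 0
Syndrome s16…s1 = 01100 → error at position 12.
Flip position 12: 0111000010111010001011101011111 → 0111000010101010001011101011111
Read data bits from positions 3,5,6,7,9,10,11,12,13,14,15,17,18,19,20,21,22,23,24,25,26,27,28,29,30,31: 10001010101001011101011111

10001010101001011101011111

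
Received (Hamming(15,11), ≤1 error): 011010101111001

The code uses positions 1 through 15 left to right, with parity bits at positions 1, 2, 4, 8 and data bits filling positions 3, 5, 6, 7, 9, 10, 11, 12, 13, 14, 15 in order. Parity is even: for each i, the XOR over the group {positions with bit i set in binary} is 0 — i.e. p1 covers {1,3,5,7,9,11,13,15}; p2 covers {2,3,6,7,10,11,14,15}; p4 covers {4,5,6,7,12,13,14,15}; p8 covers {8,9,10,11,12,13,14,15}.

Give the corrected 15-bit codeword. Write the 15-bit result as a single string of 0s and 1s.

011010111111001

s1 (pos 1,3,5,7,9,11,13,15): 0⊕1⊕1⊕1⊕1⊕1⊕0⊕1 = 0
s2 (pos 2,3,6,7,10,11,14,15): 1⊕1⊕0⊕1⊕1⊕1⊕0⊕1 = 0
s4 (pos 4,5,6,7,12,13,14,15): 0⊕1⊕0⊕1⊕1⊕0⊕0⊕1 = 0
s8 (pos 8,9,10,11,12,13,14,15): 0⊕1⊕1⊕1⊕1⊕0⊕0⊕1 = 1
Syndrome s8…s1 = 1000 → error at position 8.
Flip position 8: 011010101111001 → 011010111111001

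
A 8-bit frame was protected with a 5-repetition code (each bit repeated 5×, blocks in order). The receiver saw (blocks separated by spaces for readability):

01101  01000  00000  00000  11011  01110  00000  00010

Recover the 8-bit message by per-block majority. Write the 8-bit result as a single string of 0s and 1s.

Block 1 (01101): 3 ones → 1
Block 2 (01000): 1 one → 0
Block 3 (00000): 0 ones → 0
Block 4 (00000): 0 ones → 0
Block 5 (11011): 4 ones → 1
Block 6 (01110): 3 ones → 1
Block 7 (00000): 0 ones → 0
Block 8 (00010): 1 one → 0

10001100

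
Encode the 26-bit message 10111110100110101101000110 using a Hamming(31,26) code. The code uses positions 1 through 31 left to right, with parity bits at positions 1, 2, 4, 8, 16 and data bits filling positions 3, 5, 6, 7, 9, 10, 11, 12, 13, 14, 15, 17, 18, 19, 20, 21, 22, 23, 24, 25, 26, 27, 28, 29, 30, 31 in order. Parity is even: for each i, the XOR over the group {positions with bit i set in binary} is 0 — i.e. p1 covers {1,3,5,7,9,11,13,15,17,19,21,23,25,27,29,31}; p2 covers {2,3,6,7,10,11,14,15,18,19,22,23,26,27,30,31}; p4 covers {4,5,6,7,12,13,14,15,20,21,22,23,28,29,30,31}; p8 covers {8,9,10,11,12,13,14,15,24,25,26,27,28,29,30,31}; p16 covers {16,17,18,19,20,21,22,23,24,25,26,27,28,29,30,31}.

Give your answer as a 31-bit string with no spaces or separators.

Place data at non-parity positions: p1 p2 1 p4 0 1 1 p8 1 1 1 0 1 0 0 p16 1 1 0 1 0 1 1 0 1 0 0 0 1 1 0
p1 (pos 1,3,5,7,9,11,13,15,17,19,21,23,25,27,29,31): XOR of data positions = 1⊕0⊕1⊕1⊕1⊕1⊕0⊕1⊕0⊕0⊕1⊕1⊕0⊕1⊕0 = 1
p2 (pos 2,3,6,7,10,11,14,15,18,19,22,23,26,27,30,31): XOR of data positions = 1⊕1⊕1⊕1⊕1⊕0⊕0⊕1⊕0⊕1⊕1⊕0⊕0⊕1⊕0 = 1
p4 (pos 4,5,6,7,12,13,14,15,20,21,22,23,28,29,30,31): XOR of data positions = 0⊕1⊕1⊕0⊕1⊕0⊕0⊕1⊕0⊕1⊕1⊕0⊕1⊕1⊕0 = 0
p8 (pos 8,9,10,11,12,13,14,15,24,25,26,27,28,29,30,31): XOR of data positions = 1⊕1⊕1⊕0⊕1⊕0⊕0⊕0⊕1⊕0⊕0⊕0⊕1⊕1⊕0 = 1
p16 (pos 16,17,18,19,20,21,22,23,24,25,26,27,28,29,30,31): XOR of data positions = 1⊕1⊕0⊕1⊕0⊕1⊕1⊕0⊕1⊕0⊕0⊕0⊕1⊕1⊕0 = 0
Codeword: 1110011111101000110101101000110

1110011111101000110101101000110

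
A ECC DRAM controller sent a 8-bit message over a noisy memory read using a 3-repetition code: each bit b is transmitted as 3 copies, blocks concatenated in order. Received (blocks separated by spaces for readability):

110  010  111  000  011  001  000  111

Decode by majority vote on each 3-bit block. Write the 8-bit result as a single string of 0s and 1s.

10101001

Block 1 (110): 2 ones → 1
Block 2 (010): 1 one → 0
Block 3 (111): 3 ones → 1
Block 4 (000): 0 ones → 0
Block 5 (011): 2 ones → 1
Block 6 (001): 1 one → 0
Block 7 (000): 0 ones → 0
Block 8 (111): 3 ones → 1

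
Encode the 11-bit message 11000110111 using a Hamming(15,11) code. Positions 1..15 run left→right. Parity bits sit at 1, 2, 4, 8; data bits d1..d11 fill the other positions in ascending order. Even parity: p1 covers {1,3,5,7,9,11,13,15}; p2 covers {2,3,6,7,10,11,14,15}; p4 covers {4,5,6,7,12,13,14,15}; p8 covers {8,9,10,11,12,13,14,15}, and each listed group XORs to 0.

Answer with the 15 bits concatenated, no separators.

111010010110111

Place data at non-parity positions: p1 p2 1 p4 1 0 0 p8 0 1 1 0 1 1 1
p1 (pos 1,3,5,7,9,11,13,15): XOR of data positions = 1⊕1⊕0⊕0⊕1⊕1⊕1 = 1
p2 (pos 2,3,6,7,10,11,14,15): XOR of data positions = 1⊕0⊕0⊕1⊕1⊕1⊕1 = 1
p4 (pos 4,5,6,7,12,13,14,15): XOR of data positions = 1⊕0⊕0⊕0⊕1⊕1⊕1 = 0
p8 (pos 8,9,10,11,12,13,14,15): XOR of data positions = 0⊕1⊕1⊕0⊕1⊕1⊕1 = 1
Codeword: 111010010110111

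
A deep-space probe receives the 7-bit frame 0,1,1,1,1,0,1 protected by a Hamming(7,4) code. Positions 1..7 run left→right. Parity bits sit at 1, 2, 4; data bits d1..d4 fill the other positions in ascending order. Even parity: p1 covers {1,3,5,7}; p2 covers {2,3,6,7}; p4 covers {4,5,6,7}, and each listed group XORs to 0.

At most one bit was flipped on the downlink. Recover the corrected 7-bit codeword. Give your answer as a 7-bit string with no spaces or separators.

s1 (pos 1,3,5,7): 0⊕1⊕1⊕1 = 1
s2 (pos 2,3,6,7): 1⊕1⊕0⊕1 = 1
s4 (pos 4,5,6,7): 1⊕1⊕0⊕1 = 1
Syndrome s4…s1 = 111 → error at position 7.
Flip position 7: 0111101 → 0111100

0111100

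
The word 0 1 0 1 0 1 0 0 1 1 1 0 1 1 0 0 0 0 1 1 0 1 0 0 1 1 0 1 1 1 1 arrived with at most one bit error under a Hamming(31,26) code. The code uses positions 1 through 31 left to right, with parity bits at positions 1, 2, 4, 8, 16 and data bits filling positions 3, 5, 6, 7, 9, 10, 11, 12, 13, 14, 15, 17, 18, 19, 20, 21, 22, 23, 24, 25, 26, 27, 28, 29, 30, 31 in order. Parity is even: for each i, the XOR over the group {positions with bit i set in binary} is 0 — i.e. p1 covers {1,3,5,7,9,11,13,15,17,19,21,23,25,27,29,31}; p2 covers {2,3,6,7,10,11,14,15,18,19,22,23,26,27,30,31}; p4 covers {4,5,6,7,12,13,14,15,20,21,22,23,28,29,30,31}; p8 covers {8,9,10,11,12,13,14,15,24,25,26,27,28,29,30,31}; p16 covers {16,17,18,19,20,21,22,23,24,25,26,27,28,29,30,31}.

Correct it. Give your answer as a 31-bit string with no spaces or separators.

0101010011101100001101000101111

s1 (pos 1,3,5,7,9,11,13,15,17,19,21,23,25,27,29,31): 0⊕0⊕0⊕0⊕1⊕1⊕1⊕0⊕0⊕1⊕0⊕0⊕1⊕0⊕1⊕1 = 1
s2 (pos 2,3,6,7,10,11,14,15,18,19,22,23,26,27,30,31): 1⊕0⊕1⊕0⊕1⊕1⊕1⊕0⊕0⊕1⊕1⊕0⊕1⊕0⊕1⊕1 = 0
s4 (pos 4,5,6,7,12,13,14,15,20,21,22,23,28,29,30,31): 1⊕0⊕1⊕0⊕0⊕1⊕1⊕0⊕1⊕0⊕1⊕0⊕1⊕1⊕1⊕1 = 0
s8 (pos 8,9,10,11,12,13,14,15,24,25,26,27,28,29,30,31): 0⊕1⊕1⊕1⊕0⊕1⊕1⊕0⊕0⊕1⊕1⊕0⊕1⊕1⊕1⊕1 = 1
s16 (pos 16,17,18,19,20,21,22,23,24,25,26,27,28,29,30,31): 0⊕0⊕0⊕1⊕1⊕0⊕1⊕0⊕0⊕1⊕1⊕0⊕1⊕1⊕1⊕1 = 1
Syndrome s16…s1 = 11001 → error at position 25.
Flip position 25: 0101010011101100001101001101111 → 0101010011101100001101000101111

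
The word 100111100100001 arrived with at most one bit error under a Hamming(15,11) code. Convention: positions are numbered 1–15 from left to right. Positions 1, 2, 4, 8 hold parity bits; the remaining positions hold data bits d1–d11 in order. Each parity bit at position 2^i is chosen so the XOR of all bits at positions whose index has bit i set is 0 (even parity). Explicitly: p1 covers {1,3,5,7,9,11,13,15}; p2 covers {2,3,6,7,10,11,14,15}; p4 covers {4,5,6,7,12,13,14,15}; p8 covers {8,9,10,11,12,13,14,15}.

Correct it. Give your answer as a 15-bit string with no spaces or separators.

s1 (pos 1,3,5,7,9,11,13,15): 1⊕0⊕1⊕1⊕0⊕0⊕0⊕1 = 0
s2 (pos 2,3,6,7,10,11,14,15): 0⊕0⊕1⊕1⊕1⊕0⊕0⊕1 = 0
s4 (pos 4,5,6,7,12,13,14,15): 1⊕1⊕1⊕1⊕0⊕0⊕0⊕1 = 1
s8 (pos 8,9,10,11,12,13,14,15): 0⊕0⊕1⊕0⊕0⊕0⊕0⊕1 = 0
Syndrome s8…s1 = 0100 → error at position 4.
Flip position 4: 100111100100001 → 100011100100001

100011100100001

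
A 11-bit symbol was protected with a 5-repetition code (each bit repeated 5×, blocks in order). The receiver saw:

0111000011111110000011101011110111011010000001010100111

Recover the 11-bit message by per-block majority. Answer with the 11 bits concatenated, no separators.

Block 1 (01110): 3 ones → 1
Block 2 (00011): 2 ones → 0
Block 3 (11111): 5 ones → 1
Block 4 (00000): 0 ones → 0
Block 5 (11101): 4 ones → 1
Block 6 (01111): 4 ones → 1
Block 7 (01110): 3 ones → 1
Block 8 (11010): 3 ones → 1
Block 9 (00000): 0 ones → 0
Block 10 (10101): 3 ones → 1
Block 11 (00111): 3 ones → 1

10101111011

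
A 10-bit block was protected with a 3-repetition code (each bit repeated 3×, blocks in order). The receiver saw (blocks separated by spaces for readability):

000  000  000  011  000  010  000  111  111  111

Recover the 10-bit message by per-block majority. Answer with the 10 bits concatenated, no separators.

0001000111

Block 1 (000): 0 ones → 0
Block 2 (000): 0 ones → 0
Block 3 (000): 0 ones → 0
Block 4 (011): 2 ones → 1
Block 5 (000): 0 ones → 0
Block 6 (010): 1 one → 0
Block 7 (000): 0 ones → 0
Block 8 (111): 3 ones → 1
Block 9 (111): 3 ones → 1
Block 10 (111): 3 ones → 1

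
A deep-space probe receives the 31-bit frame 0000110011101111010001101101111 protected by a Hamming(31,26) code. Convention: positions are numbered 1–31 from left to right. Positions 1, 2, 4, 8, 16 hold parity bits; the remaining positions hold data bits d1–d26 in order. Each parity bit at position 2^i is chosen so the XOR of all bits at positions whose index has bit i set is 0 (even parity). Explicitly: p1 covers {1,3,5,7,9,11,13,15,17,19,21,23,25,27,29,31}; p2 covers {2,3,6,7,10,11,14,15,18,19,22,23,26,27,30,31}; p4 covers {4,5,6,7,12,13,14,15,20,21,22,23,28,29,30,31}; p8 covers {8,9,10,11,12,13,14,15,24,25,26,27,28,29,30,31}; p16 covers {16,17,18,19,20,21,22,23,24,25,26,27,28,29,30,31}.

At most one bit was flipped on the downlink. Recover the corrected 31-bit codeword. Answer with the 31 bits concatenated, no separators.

s1 (pos 1,3,5,7,9,11,13,15,17,19,21,23,25,27,29,31): 0⊕0⊕1⊕0⊕1⊕1⊕1⊕1⊕0⊕0⊕0⊕1⊕1⊕0⊕1⊕1 = 1
s2 (pos 2,3,6,7,10,11,14,15,18,19,22,23,26,27,30,31): 0⊕0⊕1⊕0⊕1⊕1⊕1⊕1⊕1⊕0⊕1⊕1⊕1⊕0⊕1⊕1 = 1
s4 (pos 4,5,6,7,12,13,14,15,20,21,22,23,28,29,30,31): 0⊕1⊕1⊕0⊕0⊕1⊕1⊕1⊕0⊕0⊕1⊕1⊕1⊕1⊕1⊕1 = 1
s8 (pos 8,9,10,11,12,13,14,15,24,25,26,27,28,29,30,31): 0⊕1⊕1⊕1⊕0⊕1⊕1⊕1⊕0⊕1⊕1⊕0⊕1⊕1⊕1⊕1 = 0
s16 (pos 16,17,18,19,20,21,22,23,24,25,26,27,28,29,30,31): 1⊕0⊕1⊕0⊕0⊕0⊕1⊕1⊕0⊕1⊕1⊕0⊕1⊕1⊕1⊕1 = 0
Syndrome s16…s1 = 00111 → error at position 7.
Flip position 7: 0000110011101111010001101101111 → 0000111011101111010001101101111

0000111011101111010001101101111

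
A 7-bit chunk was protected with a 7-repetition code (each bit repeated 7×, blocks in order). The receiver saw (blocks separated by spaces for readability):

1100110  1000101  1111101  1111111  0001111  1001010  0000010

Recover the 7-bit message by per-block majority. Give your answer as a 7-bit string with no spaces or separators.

1011100

Block 1 (1100110): 4 ones → 1
Block 2 (1000101): 3 ones → 0
Block 3 (1111101): 6 ones → 1
Block 4 (1111111): 7 ones → 1
Block 5 (0001111): 4 ones → 1
Block 6 (1001010): 3 ones → 0
Block 7 (0000010): 1 one → 0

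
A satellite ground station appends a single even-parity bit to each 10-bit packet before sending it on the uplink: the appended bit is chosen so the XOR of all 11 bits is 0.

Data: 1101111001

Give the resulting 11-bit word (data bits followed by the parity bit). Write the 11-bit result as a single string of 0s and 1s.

XOR of the 10 data bits: 1⊕1⊕0⊕1⊕1⊕1⊕1⊕0⊕0⊕1 = 1
Parity bit = 1 (so all 11 bits XOR to 0).

11011110011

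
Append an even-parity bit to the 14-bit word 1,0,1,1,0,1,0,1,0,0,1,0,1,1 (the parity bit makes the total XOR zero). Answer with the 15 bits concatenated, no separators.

XOR of the 14 data bits: 1⊕0⊕1⊕1⊕0⊕1⊕0⊕1⊕0⊕0⊕1⊕0⊕1⊕1 = 0
Parity bit = 0 (so all 15 bits XOR to 0).

101101010010110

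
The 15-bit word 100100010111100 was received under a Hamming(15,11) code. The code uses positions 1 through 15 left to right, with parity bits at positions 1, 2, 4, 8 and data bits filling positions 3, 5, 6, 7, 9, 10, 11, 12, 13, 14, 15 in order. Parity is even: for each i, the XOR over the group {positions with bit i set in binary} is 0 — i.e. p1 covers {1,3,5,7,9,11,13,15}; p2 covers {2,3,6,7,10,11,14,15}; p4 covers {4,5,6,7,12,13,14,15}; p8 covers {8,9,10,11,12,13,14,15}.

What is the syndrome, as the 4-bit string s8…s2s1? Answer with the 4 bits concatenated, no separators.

s1 (pos 1,3,5,7,9,11,13,15): 1⊕0⊕0⊕0⊕0⊕1⊕1⊕0 = 1
s2 (pos 2,3,6,7,10,11,14,15): 0⊕0⊕0⊕0⊕1⊕1⊕0⊕0 = 0
s4 (pos 4,5,6,7,12,13,14,15): 1⊕0⊕0⊕0⊕1⊕1⊕0⊕0 = 1
s8 (pos 8,9,10,11,12,13,14,15): 1⊕0⊕1⊕1⊕1⊕1⊕0⊕0 = 1
Syndrome s8…s1 = 1101 → error at position 13.

1101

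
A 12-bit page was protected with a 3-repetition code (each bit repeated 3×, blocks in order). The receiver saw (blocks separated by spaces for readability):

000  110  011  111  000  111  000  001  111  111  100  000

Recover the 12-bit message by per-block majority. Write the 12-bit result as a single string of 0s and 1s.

Block 1 (000): 0 ones → 0
Block 2 (110): 2 ones → 1
Block 3 (011): 2 ones → 1
Block 4 (111): 3 ones → 1
Block 5 (000): 0 ones → 0
Block 6 (111): 3 ones → 1
Block 7 (000): 0 ones → 0
Block 8 (001): 1 one → 0
Block 9 (111): 3 ones → 1
Block 10 (111): 3 ones → 1
Block 11 (100): 1 one → 0
Block 12 (000): 0 ones → 0

011101001100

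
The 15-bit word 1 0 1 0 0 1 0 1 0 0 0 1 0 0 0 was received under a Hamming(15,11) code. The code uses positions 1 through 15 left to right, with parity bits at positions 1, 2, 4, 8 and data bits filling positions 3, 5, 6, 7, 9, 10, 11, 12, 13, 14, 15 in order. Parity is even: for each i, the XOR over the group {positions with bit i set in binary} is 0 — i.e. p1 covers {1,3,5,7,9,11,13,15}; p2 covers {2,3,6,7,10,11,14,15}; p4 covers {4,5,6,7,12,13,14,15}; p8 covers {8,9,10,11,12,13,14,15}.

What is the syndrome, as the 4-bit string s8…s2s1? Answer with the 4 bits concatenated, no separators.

0000

s1 (pos 1,3,5,7,9,11,13,15): 1⊕1⊕0⊕0⊕0⊕0⊕0⊕0 = 0
s2 (pos 2,3,6,7,10,11,14,15): 0⊕1⊕1⊕0⊕0⊕0⊕0⊕0 = 0
s4 (pos 4,5,6,7,12,13,14,15): 0⊕0⊕1⊕0⊕1⊕0⊕0⊕0 = 0
s8 (pos 8,9,10,11,12,13,14,15): 1⊕0⊕0⊕0⊕1⊕0⊕0⊕0 = 0
Syndrome s8…s1 = 0000 → no error.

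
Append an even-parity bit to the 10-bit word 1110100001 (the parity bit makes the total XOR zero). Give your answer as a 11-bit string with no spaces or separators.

11101000011

XOR of the 10 data bits: 1⊕1⊕1⊕0⊕1⊕0⊕0⊕0⊕0⊕1 = 1
Parity bit = 1 (so all 11 bits XOR to 0).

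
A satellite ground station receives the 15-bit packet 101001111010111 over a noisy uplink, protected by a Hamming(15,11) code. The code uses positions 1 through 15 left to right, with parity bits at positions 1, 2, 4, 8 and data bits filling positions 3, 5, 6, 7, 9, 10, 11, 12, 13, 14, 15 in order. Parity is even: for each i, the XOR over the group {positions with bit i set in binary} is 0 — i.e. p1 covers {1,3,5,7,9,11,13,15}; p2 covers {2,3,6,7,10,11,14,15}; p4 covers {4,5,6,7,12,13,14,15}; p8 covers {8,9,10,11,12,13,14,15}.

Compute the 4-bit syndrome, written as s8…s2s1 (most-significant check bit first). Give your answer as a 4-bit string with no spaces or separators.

s1 (pos 1,3,5,7,9,11,13,15): 1⊕1⊕0⊕1⊕1⊕1⊕1⊕1 = 1
s2 (pos 2,3,6,7,10,11,14,15): 0⊕1⊕1⊕1⊕0⊕1⊕1⊕1 = 0
s4 (pos 4,5,6,7,12,13,14,15): 0⊕0⊕1⊕1⊕0⊕1⊕1⊕1 = 1
s8 (pos 8,9,10,11,12,13,14,15): 1⊕1⊕0⊕1⊕0⊕1⊕1⊕1 = 0
Syndrome s8…s1 = 0101 → error at position 5.

0101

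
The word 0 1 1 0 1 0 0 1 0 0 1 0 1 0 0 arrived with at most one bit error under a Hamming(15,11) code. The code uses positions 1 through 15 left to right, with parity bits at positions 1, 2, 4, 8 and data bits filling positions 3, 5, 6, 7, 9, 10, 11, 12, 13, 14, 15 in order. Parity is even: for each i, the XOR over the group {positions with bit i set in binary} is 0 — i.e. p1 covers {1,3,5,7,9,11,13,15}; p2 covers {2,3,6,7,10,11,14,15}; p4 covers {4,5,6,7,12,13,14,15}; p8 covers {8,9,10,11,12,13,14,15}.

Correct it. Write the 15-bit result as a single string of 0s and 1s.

011010010110100

s1 (pos 1,3,5,7,9,11,13,15): 0⊕1⊕1⊕0⊕0⊕1⊕1⊕0 = 0
s2 (pos 2,3,6,7,10,11,14,15): 1⊕1⊕0⊕0⊕0⊕1⊕0⊕0 = 1
s4 (pos 4,5,6,7,12,13,14,15): 0⊕1⊕0⊕0⊕0⊕1⊕0⊕0 = 0
s8 (pos 8,9,10,11,12,13,14,15): 1⊕0⊕0⊕1⊕0⊕1⊕0⊕0 = 1
Syndrome s8…s1 = 1010 → error at position 10.
Flip position 10: 011010010010100 → 011010010110100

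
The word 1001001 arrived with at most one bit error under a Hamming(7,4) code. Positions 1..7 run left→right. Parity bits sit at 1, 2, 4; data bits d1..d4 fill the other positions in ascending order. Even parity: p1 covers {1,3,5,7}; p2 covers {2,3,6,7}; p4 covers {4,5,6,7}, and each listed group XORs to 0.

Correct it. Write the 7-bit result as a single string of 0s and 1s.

1101001

s1 (pos 1,3,5,7): 1⊕0⊕0⊕1 = 0
s2 (pos 2,3,6,7): 0⊕0⊕0⊕1 = 1
s4 (pos 4,5,6,7): 1⊕0⊕0⊕1 = 0
Syndrome s4…s1 = 010 → error at position 2.
Flip position 2: 1001001 → 1101001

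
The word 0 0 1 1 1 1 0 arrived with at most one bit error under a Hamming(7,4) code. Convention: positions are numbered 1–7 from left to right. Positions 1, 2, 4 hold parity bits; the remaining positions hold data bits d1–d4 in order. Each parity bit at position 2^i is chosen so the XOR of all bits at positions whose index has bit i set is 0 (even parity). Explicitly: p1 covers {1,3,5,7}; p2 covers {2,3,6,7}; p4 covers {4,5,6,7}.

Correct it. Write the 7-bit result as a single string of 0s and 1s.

s1 (pos 1,3,5,7): 0⊕1⊕1⊕0 = 0
s2 (pos 2,3,6,7): 0⊕1⊕1⊕0 = 0
s4 (pos 4,5,6,7): 1⊕1⊕1⊕0 = 1
Syndrome s4…s1 = 100 → error at position 4.
Flip position 4: 0011110 → 0010110

0010110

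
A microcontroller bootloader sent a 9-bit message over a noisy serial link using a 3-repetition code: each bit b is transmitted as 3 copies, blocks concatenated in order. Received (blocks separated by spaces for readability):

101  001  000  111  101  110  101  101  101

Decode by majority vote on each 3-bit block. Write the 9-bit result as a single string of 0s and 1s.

Block 1 (101): 2 ones → 1
Block 2 (001): 1 one → 0
Block 3 (000): 0 ones → 0
Block 4 (111): 3 ones → 1
Block 5 (101): 2 ones → 1
Block 6 (110): 2 ones → 1
Block 7 (101): 2 ones → 1
Block 8 (101): 2 ones → 1
Block 9 (101): 2 ones → 1

100111111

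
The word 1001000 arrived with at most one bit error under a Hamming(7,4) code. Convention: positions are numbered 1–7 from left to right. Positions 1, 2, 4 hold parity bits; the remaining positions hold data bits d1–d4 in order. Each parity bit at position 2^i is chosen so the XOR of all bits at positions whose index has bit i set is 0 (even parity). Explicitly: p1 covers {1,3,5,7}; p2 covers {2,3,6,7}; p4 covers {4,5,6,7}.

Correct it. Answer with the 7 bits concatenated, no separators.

s1 (pos 1,3,5,7): 1⊕0⊕0⊕0 = 1
s2 (pos 2,3,6,7): 0⊕0⊕0⊕0 = 0
s4 (pos 4,5,6,7): 1⊕0⊕0⊕0 = 1
Syndrome s4…s1 = 101 → error at position 5.
Flip position 5: 1001000 → 1001100

1001100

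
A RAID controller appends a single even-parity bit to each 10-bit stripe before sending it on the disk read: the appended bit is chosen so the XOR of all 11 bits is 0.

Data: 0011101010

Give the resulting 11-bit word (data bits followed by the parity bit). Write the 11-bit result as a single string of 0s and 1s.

00111010101

XOR of the 10 data bits: 0⊕0⊕1⊕1⊕1⊕0⊕1⊕0⊕1⊕0 = 1
Parity bit = 1 (so all 11 bits XOR to 0).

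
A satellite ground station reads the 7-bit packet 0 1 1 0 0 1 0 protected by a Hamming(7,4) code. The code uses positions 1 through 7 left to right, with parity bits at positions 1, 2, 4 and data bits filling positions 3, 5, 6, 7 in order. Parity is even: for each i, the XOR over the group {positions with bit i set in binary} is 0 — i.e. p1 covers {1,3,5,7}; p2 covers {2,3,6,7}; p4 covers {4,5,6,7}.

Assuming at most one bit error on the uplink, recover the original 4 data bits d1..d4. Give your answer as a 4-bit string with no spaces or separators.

1011

s1 (pos 1,3,5,7): 0⊕1⊕0⊕0 = 1
s2 (pos 2,3,6,7): 1⊕1⊕1⊕0 = 1
s4 (pos 4,5,6,7): 0⊕0⊕1⊕0 = 1
Syndrome s4…s1 = 111 → error at position 7.
Flip position 7: 0110010 → 0110011
Read data bits from positions 3,5,6,7: 1011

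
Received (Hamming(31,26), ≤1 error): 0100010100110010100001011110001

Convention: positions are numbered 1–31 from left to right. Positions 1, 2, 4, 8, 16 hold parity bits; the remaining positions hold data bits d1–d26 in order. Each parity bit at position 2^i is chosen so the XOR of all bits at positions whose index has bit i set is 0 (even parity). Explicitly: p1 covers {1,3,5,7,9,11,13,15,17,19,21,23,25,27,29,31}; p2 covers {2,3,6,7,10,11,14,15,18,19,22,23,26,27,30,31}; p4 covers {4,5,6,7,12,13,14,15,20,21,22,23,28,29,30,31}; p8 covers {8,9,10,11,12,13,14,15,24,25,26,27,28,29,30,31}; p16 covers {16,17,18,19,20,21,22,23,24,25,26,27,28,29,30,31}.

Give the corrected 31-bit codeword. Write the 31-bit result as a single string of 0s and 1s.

s1 (pos 1,3,5,7,9,11,13,15,17,19,21,23,25,27,29,31): 0⊕0⊕0⊕0⊕0⊕1⊕0⊕1⊕1⊕0⊕0⊕0⊕1⊕1⊕0⊕1 = 0
s2 (pos 2,3,6,7,10,11,14,15,18,19,22,23,26,27,30,31): 1⊕0⊕1⊕0⊕0⊕1⊕0⊕1⊕0⊕0⊕1⊕0⊕1⊕1⊕0⊕1 = 0
s4 (pos 4,5,6,7,12,13,14,15,20,21,22,23,28,29,30,31): 0⊕0⊕1⊕0⊕1⊕0⊕0⊕1⊕0⊕0⊕1⊕0⊕0⊕0⊕0⊕1 = 1
s8 (pos 8,9,10,11,12,13,14,15,24,25,26,27,28,29,30,31): 1⊕0⊕0⊕1⊕1⊕0⊕0⊕1⊕1⊕1⊕1⊕1⊕0⊕0⊕0⊕1 = 1
s16 (pos 16,17,18,19,20,21,22,23,24,25,26,27,28,29,30,31): 0⊕1⊕0⊕0⊕0⊕0⊕1⊕0⊕1⊕1⊕1⊕1⊕0⊕0⊕0⊕1 = 1
Syndrome s16…s1 = 11100 → error at position 28.
Flip position 28: 0100010100110010100001011110001 → 0100010100110010100001011111001

0100010100110010100001011111001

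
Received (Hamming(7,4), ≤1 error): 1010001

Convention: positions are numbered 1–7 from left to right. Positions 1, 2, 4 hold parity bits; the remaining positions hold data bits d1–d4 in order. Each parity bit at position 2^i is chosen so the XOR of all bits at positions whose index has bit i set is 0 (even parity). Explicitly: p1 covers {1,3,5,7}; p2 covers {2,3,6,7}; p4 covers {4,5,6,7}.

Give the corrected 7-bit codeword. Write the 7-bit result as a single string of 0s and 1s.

1010101

s1 (pos 1,3,5,7): 1⊕1⊕0⊕1 = 1
s2 (pos 2,3,6,7): 0⊕1⊕0⊕1 = 0
s4 (pos 4,5,6,7): 0⊕0⊕0⊕1 = 1
Syndrome s4…s1 = 101 → error at position 5.
Flip position 5: 1010001 → 1010101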